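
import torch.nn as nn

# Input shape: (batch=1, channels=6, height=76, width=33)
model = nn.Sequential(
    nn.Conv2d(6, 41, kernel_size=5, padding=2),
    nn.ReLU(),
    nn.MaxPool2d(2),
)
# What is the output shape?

Input shape: (1, 6, 76, 33)
  -> after Conv2d: (1, 41, 76, 33)
  -> after ReLU: (1, 41, 76, 33)
Output shape: (1, 41, 38, 16)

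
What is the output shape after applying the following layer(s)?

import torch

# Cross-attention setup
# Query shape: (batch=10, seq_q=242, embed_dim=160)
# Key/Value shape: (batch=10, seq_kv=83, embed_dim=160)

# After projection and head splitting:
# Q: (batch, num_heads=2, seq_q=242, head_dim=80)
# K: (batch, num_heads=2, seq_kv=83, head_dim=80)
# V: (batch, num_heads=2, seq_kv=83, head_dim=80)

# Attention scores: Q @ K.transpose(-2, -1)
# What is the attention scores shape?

Input shape: (10, 242, 160)
Output shape: (10, 2, 242, 83)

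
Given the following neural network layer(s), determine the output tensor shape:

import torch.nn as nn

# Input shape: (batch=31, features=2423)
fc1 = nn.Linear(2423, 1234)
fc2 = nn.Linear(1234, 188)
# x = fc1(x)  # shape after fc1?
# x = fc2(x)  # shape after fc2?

Input shape: (31, 2423)
  -> after fc1: (31, 1234)
Output shape: (31, 188)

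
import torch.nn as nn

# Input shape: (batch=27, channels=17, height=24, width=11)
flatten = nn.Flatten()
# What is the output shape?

Input shape: (27, 17, 24, 11)
Output shape: (27, 4488)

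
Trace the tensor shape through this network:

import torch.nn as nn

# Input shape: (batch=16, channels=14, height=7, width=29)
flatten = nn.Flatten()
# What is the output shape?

Input shape: (16, 14, 7, 29)
Output shape: (16, 2842)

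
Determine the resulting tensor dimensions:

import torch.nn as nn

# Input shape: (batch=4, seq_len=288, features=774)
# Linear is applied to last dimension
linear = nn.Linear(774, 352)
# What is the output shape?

Input shape: (4, 288, 774)
Output shape: (4, 288, 352)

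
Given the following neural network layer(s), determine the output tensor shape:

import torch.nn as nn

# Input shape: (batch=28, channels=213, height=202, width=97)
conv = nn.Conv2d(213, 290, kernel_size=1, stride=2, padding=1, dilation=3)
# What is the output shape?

Input shape: (28, 213, 202, 97)
Output shape: (28, 290, 102, 50)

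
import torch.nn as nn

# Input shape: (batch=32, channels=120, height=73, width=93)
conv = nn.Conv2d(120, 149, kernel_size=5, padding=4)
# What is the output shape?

Input shape: (32, 120, 73, 93)
Output shape: (32, 149, 77, 97)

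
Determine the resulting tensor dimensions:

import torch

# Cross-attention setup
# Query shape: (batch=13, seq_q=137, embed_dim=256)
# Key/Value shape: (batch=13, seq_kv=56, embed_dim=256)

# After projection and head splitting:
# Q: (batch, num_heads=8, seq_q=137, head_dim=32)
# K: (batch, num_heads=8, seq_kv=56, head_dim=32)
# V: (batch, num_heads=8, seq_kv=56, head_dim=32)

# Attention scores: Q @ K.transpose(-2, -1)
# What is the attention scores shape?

Input shape: (13, 137, 256)
Output shape: (13, 8, 137, 56)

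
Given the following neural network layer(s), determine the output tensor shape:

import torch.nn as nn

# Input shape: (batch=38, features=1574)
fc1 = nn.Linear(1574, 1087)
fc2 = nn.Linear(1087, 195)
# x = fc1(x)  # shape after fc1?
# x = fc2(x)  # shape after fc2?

Input shape: (38, 1574)
  -> after fc1: (38, 1087)
Output shape: (38, 195)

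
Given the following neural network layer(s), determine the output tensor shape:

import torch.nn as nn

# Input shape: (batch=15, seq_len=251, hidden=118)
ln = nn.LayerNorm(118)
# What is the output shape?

Input shape: (15, 251, 118)
Output shape: (15, 251, 118)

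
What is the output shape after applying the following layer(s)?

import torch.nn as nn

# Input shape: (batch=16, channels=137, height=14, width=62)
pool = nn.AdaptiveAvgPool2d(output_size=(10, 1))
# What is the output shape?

Input shape: (16, 137, 14, 62)
Output shape: (16, 137, 10, 1)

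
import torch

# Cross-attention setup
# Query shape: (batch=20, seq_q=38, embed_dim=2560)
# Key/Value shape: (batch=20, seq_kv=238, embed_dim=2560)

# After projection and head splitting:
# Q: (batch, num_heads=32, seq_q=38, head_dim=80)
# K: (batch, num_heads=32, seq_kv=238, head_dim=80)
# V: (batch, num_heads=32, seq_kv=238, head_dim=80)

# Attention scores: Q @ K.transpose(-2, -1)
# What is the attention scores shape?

Input shape: (20, 38, 2560)
Output shape: (20, 32, 38, 238)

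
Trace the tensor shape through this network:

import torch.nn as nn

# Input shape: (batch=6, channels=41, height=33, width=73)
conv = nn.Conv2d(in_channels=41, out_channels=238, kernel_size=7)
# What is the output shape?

Input shape: (6, 41, 33, 73)
Output shape: (6, 238, 27, 67)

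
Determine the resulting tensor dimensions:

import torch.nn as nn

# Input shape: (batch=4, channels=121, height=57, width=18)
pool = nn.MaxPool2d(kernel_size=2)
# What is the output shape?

Input shape: (4, 121, 57, 18)
Output shape: (4, 121, 28, 9)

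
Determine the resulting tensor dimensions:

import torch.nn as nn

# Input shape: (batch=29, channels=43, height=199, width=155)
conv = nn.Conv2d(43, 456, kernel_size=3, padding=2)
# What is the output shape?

Input shape: (29, 43, 199, 155)
Output shape: (29, 456, 201, 157)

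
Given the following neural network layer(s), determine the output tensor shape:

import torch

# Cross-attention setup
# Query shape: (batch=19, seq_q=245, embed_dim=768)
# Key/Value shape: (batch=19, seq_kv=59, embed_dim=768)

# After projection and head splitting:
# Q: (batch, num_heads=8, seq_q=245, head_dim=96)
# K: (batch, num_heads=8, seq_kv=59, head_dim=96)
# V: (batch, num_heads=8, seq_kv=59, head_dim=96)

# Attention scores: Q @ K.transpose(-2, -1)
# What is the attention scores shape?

Input shape: (19, 245, 768)
Output shape: (19, 8, 245, 59)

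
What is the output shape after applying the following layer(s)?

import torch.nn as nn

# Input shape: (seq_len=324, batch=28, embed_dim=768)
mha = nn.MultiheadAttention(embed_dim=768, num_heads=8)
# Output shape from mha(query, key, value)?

Input shape: (324, 28, 768)
Output shape: (324, 28, 768)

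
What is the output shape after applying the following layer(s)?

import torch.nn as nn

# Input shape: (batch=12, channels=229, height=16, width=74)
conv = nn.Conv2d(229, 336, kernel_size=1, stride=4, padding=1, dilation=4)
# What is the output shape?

Input shape: (12, 229, 16, 74)
Output shape: (12, 336, 5, 19)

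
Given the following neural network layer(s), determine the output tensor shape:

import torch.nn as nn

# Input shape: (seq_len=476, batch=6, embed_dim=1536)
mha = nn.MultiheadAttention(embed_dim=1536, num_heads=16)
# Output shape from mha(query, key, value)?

Input shape: (476, 6, 1536)
Output shape: (476, 6, 1536)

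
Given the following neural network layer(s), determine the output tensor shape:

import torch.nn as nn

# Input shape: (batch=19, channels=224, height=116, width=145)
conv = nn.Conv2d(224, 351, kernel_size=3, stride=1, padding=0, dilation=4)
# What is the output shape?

Input shape: (19, 224, 116, 145)
Output shape: (19, 351, 108, 137)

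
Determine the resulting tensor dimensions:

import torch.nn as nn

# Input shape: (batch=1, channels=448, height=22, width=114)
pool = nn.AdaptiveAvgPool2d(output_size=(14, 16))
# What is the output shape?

Input shape: (1, 448, 22, 114)
Output shape: (1, 448, 14, 16)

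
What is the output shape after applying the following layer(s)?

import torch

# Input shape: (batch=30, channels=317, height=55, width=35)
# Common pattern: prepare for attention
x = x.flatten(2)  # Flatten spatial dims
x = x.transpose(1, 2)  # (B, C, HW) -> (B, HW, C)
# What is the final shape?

Input shape: (30, 317, 55, 35)
  -> after flatten(2): (30, 317, 1925)
Output shape: (30, 1925, 317)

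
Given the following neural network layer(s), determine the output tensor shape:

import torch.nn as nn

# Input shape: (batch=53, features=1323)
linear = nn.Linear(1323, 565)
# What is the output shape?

Input shape: (53, 1323)
Output shape: (53, 565)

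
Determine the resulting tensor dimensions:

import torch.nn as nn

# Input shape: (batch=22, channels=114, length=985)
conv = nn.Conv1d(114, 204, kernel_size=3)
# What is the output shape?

Input shape: (22, 114, 985)
Output shape: (22, 204, 983)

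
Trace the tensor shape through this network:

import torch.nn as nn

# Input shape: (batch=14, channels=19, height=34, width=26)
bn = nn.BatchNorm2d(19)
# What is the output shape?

Input shape: (14, 19, 34, 26)
Output shape: (14, 19, 34, 26)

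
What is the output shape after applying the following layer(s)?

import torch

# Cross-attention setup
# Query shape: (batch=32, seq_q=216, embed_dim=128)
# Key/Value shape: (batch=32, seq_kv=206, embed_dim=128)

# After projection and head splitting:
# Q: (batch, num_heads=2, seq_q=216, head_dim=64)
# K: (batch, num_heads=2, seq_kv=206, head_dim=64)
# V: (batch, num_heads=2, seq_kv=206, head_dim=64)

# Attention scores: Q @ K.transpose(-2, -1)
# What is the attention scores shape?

Input shape: (32, 216, 128)
Output shape: (32, 2, 216, 206)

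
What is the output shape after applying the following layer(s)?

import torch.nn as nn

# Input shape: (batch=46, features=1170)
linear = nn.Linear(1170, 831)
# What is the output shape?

Input shape: (46, 1170)
Output shape: (46, 831)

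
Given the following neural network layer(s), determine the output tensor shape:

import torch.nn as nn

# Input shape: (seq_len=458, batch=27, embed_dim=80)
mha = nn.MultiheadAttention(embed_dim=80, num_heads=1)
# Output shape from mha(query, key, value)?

Input shape: (458, 27, 80)
Output shape: (458, 27, 80)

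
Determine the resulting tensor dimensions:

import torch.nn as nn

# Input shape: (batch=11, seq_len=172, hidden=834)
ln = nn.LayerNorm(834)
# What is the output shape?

Input shape: (11, 172, 834)
Output shape: (11, 172, 834)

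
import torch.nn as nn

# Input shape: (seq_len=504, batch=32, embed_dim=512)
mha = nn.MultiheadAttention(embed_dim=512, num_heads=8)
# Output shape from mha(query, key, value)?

Input shape: (504, 32, 512)
Output shape: (504, 32, 512)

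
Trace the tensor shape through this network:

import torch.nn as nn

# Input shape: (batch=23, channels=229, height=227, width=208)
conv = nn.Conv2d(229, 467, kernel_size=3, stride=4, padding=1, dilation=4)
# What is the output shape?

Input shape: (23, 229, 227, 208)
Output shape: (23, 467, 56, 51)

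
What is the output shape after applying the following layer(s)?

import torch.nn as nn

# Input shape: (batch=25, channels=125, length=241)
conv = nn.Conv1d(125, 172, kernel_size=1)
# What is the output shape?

Input shape: (25, 125, 241)
Output shape: (25, 172, 241)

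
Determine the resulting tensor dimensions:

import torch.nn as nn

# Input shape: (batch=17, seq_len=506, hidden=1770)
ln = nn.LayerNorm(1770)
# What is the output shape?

Input shape: (17, 506, 1770)
Output shape: (17, 506, 1770)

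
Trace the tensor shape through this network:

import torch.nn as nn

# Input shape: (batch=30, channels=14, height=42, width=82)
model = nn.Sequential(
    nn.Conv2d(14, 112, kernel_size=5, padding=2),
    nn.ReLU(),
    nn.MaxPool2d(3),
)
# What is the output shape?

Input shape: (30, 14, 42, 82)
  -> after Conv2d: (30, 112, 42, 82)
  -> after ReLU: (30, 112, 42, 82)
Output shape: (30, 112, 14, 27)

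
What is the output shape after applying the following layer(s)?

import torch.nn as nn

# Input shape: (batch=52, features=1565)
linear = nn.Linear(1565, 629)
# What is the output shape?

Input shape: (52, 1565)
Output shape: (52, 629)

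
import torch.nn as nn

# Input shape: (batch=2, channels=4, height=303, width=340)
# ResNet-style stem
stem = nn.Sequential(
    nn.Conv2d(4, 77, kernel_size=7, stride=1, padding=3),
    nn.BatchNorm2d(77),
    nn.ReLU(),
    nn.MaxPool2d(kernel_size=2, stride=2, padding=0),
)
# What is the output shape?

Input shape: (2, 4, 303, 340)
  -> after Conv2d 7x7 stride=1: (2, 77, 303, 340)
Output shape: (2, 77, 151, 170)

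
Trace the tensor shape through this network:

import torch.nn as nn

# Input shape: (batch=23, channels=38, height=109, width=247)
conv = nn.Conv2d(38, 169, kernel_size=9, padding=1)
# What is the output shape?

Input shape: (23, 38, 109, 247)
Output shape: (23, 169, 103, 241)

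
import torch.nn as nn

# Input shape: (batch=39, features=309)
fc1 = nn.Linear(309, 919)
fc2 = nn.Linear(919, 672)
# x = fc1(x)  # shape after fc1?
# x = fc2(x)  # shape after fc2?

Input shape: (39, 309)
  -> after fc1: (39, 919)
Output shape: (39, 672)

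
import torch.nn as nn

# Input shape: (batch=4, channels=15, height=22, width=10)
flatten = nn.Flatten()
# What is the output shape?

Input shape: (4, 15, 22, 10)
Output shape: (4, 3300)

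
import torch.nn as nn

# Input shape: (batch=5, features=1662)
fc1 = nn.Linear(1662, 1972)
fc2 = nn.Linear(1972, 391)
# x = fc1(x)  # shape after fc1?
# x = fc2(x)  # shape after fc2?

Input shape: (5, 1662)
  -> after fc1: (5, 1972)
Output shape: (5, 391)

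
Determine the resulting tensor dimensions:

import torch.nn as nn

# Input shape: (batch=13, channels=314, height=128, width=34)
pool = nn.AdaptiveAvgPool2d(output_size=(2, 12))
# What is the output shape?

Input shape: (13, 314, 128, 34)
Output shape: (13, 314, 2, 12)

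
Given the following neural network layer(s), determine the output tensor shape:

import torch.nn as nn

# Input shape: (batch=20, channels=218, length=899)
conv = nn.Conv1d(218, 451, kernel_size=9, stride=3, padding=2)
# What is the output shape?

Input shape: (20, 218, 899)
Output shape: (20, 451, 299)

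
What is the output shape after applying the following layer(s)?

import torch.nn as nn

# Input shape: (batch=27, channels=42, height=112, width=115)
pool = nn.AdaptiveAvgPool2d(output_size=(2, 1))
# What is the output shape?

Input shape: (27, 42, 112, 115)
Output shape: (27, 42, 2, 1)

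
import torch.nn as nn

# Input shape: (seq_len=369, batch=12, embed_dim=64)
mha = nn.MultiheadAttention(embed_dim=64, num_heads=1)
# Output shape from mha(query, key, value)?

Input shape: (369, 12, 64)
Output shape: (369, 12, 64)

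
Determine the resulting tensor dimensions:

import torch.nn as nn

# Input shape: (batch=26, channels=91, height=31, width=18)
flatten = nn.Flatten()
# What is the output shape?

Input shape: (26, 91, 31, 18)
Output shape: (26, 50778)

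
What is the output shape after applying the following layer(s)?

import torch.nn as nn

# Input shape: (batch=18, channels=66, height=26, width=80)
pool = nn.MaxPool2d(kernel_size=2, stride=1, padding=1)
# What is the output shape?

Input shape: (18, 66, 26, 80)
Output shape: (18, 66, 27, 81)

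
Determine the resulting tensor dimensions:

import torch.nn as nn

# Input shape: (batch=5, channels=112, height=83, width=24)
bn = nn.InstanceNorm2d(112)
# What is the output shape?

Input shape: (5, 112, 83, 24)
Output shape: (5, 112, 83, 24)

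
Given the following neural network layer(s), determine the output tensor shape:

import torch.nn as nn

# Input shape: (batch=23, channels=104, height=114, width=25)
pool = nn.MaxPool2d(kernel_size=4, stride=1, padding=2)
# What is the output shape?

Input shape: (23, 104, 114, 25)
Output shape: (23, 104, 115, 26)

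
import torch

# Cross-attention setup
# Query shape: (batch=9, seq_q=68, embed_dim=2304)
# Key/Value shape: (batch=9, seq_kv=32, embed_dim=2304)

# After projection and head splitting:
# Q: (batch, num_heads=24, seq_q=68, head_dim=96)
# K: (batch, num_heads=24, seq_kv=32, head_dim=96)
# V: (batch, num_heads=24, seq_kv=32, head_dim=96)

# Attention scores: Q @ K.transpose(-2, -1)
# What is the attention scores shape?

Input shape: (9, 68, 2304)
Output shape: (9, 24, 68, 32)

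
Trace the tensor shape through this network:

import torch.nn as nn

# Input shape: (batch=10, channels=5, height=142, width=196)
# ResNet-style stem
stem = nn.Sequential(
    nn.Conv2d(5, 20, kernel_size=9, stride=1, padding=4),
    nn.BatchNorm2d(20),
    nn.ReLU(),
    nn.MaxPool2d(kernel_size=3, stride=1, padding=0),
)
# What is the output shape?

Input shape: (10, 5, 142, 196)
  -> after Conv2d 9x9 stride=1: (10, 20, 142, 196)
Output shape: (10, 20, 140, 194)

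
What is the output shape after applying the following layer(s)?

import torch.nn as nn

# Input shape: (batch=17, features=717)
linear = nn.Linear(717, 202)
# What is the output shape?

Input shape: (17, 717)
Output shape: (17, 202)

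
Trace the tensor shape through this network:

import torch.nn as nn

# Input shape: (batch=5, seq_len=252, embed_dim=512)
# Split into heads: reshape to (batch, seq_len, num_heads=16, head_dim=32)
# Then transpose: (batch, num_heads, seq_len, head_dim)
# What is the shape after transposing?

Input shape: (5, 252, 512)
  -> after reshape: (5, 252, 16, 32)
Output shape: (5, 16, 252, 32)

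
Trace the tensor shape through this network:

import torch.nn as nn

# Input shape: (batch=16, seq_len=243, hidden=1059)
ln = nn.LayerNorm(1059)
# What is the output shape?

Input shape: (16, 243, 1059)
Output shape: (16, 243, 1059)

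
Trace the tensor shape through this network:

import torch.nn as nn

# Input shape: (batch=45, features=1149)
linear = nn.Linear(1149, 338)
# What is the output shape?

Input shape: (45, 1149)
Output shape: (45, 338)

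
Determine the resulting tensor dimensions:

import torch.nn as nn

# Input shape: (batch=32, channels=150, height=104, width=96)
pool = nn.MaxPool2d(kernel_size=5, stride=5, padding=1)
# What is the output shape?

Input shape: (32, 150, 104, 96)
Output shape: (32, 150, 21, 19)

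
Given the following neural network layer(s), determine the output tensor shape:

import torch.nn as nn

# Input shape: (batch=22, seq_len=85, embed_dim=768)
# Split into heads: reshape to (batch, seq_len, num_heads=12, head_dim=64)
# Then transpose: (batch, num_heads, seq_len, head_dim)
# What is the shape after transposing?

Input shape: (22, 85, 768)
  -> after reshape: (22, 85, 12, 64)
Output shape: (22, 12, 85, 64)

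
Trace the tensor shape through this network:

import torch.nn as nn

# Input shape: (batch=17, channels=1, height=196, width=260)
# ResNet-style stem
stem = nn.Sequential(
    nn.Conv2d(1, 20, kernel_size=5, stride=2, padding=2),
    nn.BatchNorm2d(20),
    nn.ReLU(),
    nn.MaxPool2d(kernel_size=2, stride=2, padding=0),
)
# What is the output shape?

Input shape: (17, 1, 196, 260)
  -> after Conv2d 5x5 stride=2: (17, 20, 98, 130)
Output shape: (17, 20, 49, 65)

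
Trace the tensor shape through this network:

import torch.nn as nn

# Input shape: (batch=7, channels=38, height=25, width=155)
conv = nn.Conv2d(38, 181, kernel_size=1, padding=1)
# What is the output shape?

Input shape: (7, 38, 25, 155)
Output shape: (7, 181, 27, 157)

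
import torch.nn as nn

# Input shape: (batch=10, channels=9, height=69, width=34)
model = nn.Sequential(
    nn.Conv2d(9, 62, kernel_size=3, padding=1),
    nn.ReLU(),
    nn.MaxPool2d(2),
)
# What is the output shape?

Input shape: (10, 9, 69, 34)
  -> after Conv2d: (10, 62, 69, 34)
  -> after ReLU: (10, 62, 69, 34)
Output shape: (10, 62, 34, 17)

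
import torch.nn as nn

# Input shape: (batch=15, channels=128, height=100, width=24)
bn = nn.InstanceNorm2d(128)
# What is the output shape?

Input shape: (15, 128, 100, 24)
Output shape: (15, 128, 100, 24)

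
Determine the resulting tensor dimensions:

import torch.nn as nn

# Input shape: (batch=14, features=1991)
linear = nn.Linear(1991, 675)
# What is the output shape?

Input shape: (14, 1991)
Output shape: (14, 675)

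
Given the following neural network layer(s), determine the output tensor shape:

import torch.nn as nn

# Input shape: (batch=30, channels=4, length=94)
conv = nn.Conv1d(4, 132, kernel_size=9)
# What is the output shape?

Input shape: (30, 4, 94)
Output shape: (30, 132, 86)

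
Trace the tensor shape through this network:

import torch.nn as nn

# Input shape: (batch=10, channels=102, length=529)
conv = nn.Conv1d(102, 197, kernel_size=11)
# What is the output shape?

Input shape: (10, 102, 529)
Output shape: (10, 197, 519)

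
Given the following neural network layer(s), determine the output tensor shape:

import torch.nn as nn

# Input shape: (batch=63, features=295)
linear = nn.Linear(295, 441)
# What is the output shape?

Input shape: (63, 295)
Output shape: (63, 441)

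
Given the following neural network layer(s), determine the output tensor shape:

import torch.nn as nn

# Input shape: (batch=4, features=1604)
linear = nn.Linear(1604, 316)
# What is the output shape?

Input shape: (4, 1604)
Output shape: (4, 316)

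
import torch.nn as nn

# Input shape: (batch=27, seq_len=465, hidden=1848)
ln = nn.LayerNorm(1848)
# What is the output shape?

Input shape: (27, 465, 1848)
Output shape: (27, 465, 1848)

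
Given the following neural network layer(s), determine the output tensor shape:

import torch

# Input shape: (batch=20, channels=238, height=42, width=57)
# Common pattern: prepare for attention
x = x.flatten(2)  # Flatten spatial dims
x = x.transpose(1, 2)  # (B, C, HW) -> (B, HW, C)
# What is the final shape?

Input shape: (20, 238, 42, 57)
  -> after flatten(2): (20, 238, 2394)
Output shape: (20, 2394, 238)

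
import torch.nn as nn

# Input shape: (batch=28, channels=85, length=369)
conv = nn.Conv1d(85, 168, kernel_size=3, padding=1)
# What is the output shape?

Input shape: (28, 85, 369)
Output shape: (28, 168, 369)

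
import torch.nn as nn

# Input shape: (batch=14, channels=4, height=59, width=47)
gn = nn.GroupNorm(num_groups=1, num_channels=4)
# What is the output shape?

Input shape: (14, 4, 59, 47)
Output shape: (14, 4, 59, 47)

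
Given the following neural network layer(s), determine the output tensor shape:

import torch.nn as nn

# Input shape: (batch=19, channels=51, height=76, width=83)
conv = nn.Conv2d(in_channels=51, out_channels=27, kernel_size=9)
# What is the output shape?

Input shape: (19, 51, 76, 83)
Output shape: (19, 27, 68, 75)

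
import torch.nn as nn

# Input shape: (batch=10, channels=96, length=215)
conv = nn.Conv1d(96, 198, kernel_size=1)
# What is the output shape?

Input shape: (10, 96, 215)
Output shape: (10, 198, 215)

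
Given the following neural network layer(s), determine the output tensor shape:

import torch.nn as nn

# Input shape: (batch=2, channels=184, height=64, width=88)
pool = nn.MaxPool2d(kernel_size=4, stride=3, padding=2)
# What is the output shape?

Input shape: (2, 184, 64, 88)
Output shape: (2, 184, 22, 30)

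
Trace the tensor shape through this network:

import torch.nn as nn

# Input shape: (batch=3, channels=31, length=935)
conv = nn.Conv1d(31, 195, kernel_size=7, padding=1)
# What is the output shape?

Input shape: (3, 31, 935)
Output shape: (3, 195, 931)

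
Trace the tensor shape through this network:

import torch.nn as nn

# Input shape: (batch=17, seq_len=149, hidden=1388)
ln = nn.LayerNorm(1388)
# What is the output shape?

Input shape: (17, 149, 1388)
Output shape: (17, 149, 1388)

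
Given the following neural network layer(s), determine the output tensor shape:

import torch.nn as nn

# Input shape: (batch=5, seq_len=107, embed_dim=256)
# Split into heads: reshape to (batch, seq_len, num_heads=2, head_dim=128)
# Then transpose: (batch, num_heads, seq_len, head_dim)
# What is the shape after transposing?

Input shape: (5, 107, 256)
  -> after reshape: (5, 107, 2, 128)
Output shape: (5, 2, 107, 128)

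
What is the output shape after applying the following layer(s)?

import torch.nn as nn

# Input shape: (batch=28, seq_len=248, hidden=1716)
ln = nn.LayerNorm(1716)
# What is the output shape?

Input shape: (28, 248, 1716)
Output shape: (28, 248, 1716)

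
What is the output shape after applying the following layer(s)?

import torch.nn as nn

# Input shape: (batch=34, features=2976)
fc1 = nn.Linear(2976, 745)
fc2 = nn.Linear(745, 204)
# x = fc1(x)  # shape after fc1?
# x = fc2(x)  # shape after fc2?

Input shape: (34, 2976)
  -> after fc1: (34, 745)
Output shape: (34, 204)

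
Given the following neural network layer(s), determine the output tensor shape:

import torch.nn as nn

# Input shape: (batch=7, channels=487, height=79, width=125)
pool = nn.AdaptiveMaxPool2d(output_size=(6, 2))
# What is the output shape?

Input shape: (7, 487, 79, 125)
Output shape: (7, 487, 6, 2)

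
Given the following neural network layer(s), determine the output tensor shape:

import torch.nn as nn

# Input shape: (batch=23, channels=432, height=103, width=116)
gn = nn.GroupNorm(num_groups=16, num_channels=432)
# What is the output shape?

Input shape: (23, 432, 103, 116)
Output shape: (23, 432, 103, 116)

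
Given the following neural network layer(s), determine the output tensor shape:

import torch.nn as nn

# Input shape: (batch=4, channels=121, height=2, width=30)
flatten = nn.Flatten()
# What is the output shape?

Input shape: (4, 121, 2, 30)
Output shape: (4, 7260)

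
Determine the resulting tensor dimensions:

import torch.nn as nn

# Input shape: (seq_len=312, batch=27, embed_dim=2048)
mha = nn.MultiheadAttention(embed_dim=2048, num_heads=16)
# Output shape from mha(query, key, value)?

Input shape: (312, 27, 2048)
Output shape: (312, 27, 2048)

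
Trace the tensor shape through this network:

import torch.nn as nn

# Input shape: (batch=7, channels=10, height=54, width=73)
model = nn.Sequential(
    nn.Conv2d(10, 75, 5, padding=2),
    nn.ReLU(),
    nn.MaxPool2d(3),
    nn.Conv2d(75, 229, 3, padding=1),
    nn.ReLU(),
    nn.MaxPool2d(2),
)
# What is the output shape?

Input shape: (7, 10, 54, 73)
  -> after first Conv2d: (7, 75, 54, 73)
  -> after first MaxPool2d: (7, 75, 18, 24)
  -> after second Conv2d: (7, 229, 18, 24)
Output shape: (7, 229, 9, 12)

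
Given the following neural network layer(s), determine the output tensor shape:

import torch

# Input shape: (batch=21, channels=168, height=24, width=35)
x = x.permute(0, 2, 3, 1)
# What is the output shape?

Input shape: (21, 168, 24, 35)
Output shape: (21, 24, 35, 168)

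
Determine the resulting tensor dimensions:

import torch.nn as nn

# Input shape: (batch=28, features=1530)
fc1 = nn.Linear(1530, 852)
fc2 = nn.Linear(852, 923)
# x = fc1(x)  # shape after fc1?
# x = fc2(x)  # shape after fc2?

Input shape: (28, 1530)
  -> after fc1: (28, 852)
Output shape: (28, 923)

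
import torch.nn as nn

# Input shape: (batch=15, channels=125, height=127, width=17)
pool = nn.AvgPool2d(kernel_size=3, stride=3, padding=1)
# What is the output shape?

Input shape: (15, 125, 127, 17)
Output shape: (15, 125, 43, 6)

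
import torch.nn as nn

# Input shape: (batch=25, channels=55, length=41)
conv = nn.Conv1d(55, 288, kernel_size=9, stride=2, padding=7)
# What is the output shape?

Input shape: (25, 55, 41)
Output shape: (25, 288, 24)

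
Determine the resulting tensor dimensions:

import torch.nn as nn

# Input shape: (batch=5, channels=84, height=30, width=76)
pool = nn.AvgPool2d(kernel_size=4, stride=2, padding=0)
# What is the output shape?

Input shape: (5, 84, 30, 76)
Output shape: (5, 84, 14, 37)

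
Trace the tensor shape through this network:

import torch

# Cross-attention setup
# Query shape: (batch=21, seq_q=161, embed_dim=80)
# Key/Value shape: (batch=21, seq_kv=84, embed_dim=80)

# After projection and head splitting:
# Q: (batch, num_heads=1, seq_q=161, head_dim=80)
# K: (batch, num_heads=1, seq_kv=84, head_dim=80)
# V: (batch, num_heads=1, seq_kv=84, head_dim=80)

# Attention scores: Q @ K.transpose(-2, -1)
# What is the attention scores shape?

Input shape: (21, 161, 80)
Output shape: (21, 1, 161, 84)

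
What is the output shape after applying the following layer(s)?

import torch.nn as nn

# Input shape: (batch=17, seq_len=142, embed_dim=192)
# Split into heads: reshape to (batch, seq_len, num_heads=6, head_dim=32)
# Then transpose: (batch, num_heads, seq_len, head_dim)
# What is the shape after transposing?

Input shape: (17, 142, 192)
  -> after reshape: (17, 142, 6, 32)
Output shape: (17, 6, 142, 32)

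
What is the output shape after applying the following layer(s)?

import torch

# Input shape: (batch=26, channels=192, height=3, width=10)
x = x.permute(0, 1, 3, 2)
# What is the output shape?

Input shape: (26, 192, 3, 10)
Output shape: (26, 192, 10, 3)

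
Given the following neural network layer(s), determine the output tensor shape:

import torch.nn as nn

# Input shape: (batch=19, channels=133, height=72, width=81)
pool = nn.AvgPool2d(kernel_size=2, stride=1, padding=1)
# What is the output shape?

Input shape: (19, 133, 72, 81)
Output shape: (19, 133, 73, 82)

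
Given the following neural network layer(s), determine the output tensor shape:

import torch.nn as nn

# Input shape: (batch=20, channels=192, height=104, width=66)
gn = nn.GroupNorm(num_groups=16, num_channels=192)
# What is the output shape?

Input shape: (20, 192, 104, 66)
Output shape: (20, 192, 104, 66)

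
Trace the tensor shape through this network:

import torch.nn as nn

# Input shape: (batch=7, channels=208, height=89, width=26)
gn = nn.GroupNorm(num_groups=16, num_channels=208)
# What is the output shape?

Input shape: (7, 208, 89, 26)
Output shape: (7, 208, 89, 26)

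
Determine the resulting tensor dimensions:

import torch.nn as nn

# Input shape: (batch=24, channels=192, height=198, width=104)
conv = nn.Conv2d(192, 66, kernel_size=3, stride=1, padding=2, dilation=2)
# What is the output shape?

Input shape: (24, 192, 198, 104)
Output shape: (24, 66, 198, 104)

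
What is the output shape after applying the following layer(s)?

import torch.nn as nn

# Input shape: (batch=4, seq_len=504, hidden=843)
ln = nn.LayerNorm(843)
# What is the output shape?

Input shape: (4, 504, 843)
Output shape: (4, 504, 843)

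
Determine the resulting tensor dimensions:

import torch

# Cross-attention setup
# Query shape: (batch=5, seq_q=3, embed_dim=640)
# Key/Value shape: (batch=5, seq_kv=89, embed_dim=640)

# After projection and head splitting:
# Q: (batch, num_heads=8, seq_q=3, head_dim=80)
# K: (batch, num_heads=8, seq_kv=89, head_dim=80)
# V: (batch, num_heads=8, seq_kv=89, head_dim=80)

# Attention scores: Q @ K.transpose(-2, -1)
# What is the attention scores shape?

Input shape: (5, 3, 640)
Output shape: (5, 8, 3, 89)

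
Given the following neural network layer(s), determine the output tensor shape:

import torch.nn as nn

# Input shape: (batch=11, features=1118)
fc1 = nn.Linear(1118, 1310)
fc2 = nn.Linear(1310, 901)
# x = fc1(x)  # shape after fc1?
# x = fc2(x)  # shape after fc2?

Input shape: (11, 1118)
  -> after fc1: (11, 1310)
Output shape: (11, 901)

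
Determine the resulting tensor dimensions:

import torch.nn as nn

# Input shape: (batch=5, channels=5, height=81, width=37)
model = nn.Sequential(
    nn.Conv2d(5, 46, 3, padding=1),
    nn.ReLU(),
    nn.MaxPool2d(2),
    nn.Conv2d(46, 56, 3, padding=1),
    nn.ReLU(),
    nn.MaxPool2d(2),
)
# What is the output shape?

Input shape: (5, 5, 81, 37)
  -> after first Conv2d: (5, 46, 81, 37)
  -> after first MaxPool2d: (5, 46, 40, 18)
  -> after second Conv2d: (5, 56, 40, 18)
Output shape: (5, 56, 20, 9)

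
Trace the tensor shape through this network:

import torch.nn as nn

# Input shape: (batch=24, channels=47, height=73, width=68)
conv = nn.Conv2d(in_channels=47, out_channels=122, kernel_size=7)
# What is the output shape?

Input shape: (24, 47, 73, 68)
Output shape: (24, 122, 67, 62)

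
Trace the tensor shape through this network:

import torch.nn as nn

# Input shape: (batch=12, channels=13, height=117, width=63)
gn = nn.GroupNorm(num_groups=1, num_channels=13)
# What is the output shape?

Input shape: (12, 13, 117, 63)
Output shape: (12, 13, 117, 63)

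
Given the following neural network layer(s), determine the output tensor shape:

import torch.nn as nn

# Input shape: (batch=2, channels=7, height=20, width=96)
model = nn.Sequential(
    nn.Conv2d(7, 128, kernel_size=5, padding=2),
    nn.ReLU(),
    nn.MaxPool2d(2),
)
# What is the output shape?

Input shape: (2, 7, 20, 96)
  -> after Conv2d: (2, 128, 20, 96)
  -> after ReLU: (2, 128, 20, 96)
Output shape: (2, 128, 10, 48)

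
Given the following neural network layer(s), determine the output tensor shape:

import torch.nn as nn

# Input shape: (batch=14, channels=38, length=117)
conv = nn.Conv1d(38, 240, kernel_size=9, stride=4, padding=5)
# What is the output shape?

Input shape: (14, 38, 117)
Output shape: (14, 240, 30)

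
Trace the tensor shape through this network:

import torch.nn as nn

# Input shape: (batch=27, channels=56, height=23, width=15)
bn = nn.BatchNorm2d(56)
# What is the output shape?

Input shape: (27, 56, 23, 15)
Output shape: (27, 56, 23, 15)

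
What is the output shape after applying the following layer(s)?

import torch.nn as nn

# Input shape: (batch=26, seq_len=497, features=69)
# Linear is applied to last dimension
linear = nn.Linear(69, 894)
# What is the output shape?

Input shape: (26, 497, 69)
Output shape: (26, 497, 894)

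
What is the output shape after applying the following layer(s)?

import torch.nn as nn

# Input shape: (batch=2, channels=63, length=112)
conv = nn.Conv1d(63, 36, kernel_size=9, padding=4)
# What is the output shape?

Input shape: (2, 63, 112)
Output shape: (2, 36, 112)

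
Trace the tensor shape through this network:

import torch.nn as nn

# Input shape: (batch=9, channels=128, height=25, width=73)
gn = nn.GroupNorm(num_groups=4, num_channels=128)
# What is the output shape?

Input shape: (9, 128, 25, 73)
Output shape: (9, 128, 25, 73)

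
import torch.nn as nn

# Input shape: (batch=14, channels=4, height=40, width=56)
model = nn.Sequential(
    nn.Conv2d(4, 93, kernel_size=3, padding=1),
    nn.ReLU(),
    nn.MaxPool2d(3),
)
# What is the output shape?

Input shape: (14, 4, 40, 56)
  -> after Conv2d: (14, 93, 40, 56)
  -> after ReLU: (14, 93, 40, 56)
Output shape: (14, 93, 13, 18)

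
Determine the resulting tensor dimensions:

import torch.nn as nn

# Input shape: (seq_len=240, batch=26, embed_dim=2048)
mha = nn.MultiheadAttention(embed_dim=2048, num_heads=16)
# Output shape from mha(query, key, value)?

Input shape: (240, 26, 2048)
Output shape: (240, 26, 2048)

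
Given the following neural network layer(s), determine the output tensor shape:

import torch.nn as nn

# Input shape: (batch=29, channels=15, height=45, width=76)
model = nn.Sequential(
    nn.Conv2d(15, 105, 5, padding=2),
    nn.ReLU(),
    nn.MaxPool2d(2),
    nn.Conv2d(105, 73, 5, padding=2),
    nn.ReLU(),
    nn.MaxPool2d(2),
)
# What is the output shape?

Input shape: (29, 15, 45, 76)
  -> after first Conv2d: (29, 105, 45, 76)
  -> after first MaxPool2d: (29, 105, 22, 38)
  -> after second Conv2d: (29, 73, 22, 38)
Output shape: (29, 73, 11, 19)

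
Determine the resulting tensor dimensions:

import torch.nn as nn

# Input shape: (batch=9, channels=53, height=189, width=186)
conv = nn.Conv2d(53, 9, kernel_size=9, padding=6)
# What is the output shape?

Input shape: (9, 53, 189, 186)
Output shape: (9, 9, 193, 190)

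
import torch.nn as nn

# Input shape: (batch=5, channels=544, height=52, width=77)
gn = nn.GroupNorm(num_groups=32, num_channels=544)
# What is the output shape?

Input shape: (5, 544, 52, 77)
Output shape: (5, 544, 52, 77)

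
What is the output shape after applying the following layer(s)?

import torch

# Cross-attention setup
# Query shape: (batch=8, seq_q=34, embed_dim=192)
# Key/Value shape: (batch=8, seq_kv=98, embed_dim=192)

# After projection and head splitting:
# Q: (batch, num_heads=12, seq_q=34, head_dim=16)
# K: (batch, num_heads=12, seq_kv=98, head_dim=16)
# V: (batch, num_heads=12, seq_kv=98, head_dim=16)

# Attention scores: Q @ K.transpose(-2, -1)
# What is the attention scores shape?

Input shape: (8, 34, 192)
Output shape: (8, 12, 34, 98)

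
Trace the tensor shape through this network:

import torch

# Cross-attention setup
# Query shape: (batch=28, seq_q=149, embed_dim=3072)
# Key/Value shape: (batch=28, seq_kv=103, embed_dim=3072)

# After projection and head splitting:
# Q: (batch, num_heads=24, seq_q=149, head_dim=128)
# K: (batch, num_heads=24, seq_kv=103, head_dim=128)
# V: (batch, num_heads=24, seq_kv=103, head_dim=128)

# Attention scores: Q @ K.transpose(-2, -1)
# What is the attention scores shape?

Input shape: (28, 149, 3072)
Output shape: (28, 24, 149, 103)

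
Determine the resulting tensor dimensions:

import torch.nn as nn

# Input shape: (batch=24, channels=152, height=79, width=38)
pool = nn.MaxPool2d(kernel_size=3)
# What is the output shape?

Input shape: (24, 152, 79, 38)
Output shape: (24, 152, 26, 12)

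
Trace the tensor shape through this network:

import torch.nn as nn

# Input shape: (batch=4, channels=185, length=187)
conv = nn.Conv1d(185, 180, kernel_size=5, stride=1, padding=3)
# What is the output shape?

Input shape: (4, 185, 187)
Output shape: (4, 180, 189)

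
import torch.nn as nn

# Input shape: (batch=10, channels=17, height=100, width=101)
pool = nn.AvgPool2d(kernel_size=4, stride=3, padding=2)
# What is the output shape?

Input shape: (10, 17, 100, 101)
Output shape: (10, 17, 34, 34)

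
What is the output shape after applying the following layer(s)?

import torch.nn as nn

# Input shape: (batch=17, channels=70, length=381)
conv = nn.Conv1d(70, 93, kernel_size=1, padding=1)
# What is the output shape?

Input shape: (17, 70, 381)
Output shape: (17, 93, 383)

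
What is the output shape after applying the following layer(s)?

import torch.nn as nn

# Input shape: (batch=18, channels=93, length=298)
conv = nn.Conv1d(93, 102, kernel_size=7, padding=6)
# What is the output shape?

Input shape: (18, 93, 298)
Output shape: (18, 102, 304)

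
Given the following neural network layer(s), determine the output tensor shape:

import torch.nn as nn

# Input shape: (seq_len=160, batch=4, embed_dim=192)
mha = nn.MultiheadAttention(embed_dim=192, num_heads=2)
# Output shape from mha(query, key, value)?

Input shape: (160, 4, 192)
Output shape: (160, 4, 192)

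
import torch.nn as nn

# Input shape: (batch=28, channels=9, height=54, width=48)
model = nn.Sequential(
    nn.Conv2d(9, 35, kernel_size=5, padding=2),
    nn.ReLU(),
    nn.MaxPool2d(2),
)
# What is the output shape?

Input shape: (28, 9, 54, 48)
  -> after Conv2d: (28, 35, 54, 48)
  -> after ReLU: (28, 35, 54, 48)
Output shape: (28, 35, 27, 24)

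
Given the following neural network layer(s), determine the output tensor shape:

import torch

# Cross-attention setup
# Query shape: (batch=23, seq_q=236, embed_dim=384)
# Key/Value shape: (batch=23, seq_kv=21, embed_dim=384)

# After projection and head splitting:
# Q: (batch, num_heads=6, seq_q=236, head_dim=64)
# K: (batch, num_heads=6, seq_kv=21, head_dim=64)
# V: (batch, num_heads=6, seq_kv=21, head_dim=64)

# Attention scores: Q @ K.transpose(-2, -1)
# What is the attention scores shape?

Input shape: (23, 236, 384)
Output shape: (23, 6, 236, 21)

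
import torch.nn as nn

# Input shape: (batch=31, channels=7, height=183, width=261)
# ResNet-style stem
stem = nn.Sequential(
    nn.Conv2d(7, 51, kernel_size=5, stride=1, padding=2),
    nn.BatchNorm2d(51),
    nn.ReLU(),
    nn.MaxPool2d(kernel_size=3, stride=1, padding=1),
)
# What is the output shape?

Input shape: (31, 7, 183, 261)
  -> after Conv2d 5x5 stride=1: (31, 51, 183, 261)
Output shape: (31, 51, 183, 261)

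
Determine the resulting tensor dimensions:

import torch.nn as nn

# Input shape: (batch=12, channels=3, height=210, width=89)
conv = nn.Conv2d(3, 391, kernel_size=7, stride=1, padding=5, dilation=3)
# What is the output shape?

Input shape: (12, 3, 210, 89)
Output shape: (12, 391, 202, 81)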